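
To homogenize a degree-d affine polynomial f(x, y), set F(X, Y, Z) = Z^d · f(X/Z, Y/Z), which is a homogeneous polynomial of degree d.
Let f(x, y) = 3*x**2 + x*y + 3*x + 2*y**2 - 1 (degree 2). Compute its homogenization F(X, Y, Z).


F(X, Y, Z) = 3*X**2 + X*Y + 3*X*Z + 2*Y**2 - Z**2

deg(f) = 2.
Substitute x = X/Z, y = Y/Z into f, then multiply by Z^2.
  monomial 3·x^2·y^0 ↦ 3·X^2·Y^0·Z^0.
  monomial 1·x^1·y^1 ↦ 1·X^1·Y^1·Z^0.
  monomial 3·x^1·y^0 ↦ 3·X^1·Y^0·Z^1.
  monomial 2·x^0·y^2 ↦ 2·X^0·Y^2·Z^0.
  monomial -1·x^0·y^0 ↦ -1·X^0·Y^0·Z^2.
Collecting: F(X, Y, Z) = 3*X**2 + X*Y + 3*X*Z + 2*Y**2 - Z**2.


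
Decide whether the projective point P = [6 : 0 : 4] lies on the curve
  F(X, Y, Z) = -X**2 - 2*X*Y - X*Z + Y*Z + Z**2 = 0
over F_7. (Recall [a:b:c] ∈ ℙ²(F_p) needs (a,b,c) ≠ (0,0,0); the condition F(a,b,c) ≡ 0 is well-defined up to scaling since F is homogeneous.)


F(6,0,4) ≡ 5 (mod 7); P is NOT on the curve.

Evaluate F(6, 0, 4) term-by-term (mod 7).
  -X**2 ↦ -1·36·1·1 = -36
  -2*X*Y ↦ -2·6·0·1 = 0
  -X*Z ↦ -1·6·1·4 = -24
  Y*Z ↦ 1·1·0·4 = 0
  Z**2 ↦ 1·1·1·16 = 16
Sum: F(6, 0, 4) = (-36) + (0) + (-24) + (0) + (16) = -44.
Reducing mod 7: -44 ≡ 5 (mod 7).
Since F(a, b, c) ≡ 5 ≠ 0 (mod 7), P does NOT lie on the curve.


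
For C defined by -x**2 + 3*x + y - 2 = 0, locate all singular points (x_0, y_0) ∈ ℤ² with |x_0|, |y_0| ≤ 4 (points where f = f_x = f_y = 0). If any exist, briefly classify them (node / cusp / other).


No singular points in the scanned grid; C is smooth there.

Compute partial derivatives:
  f_x = 3 - 2*x.
  f_y = 1.
f_y = 1 is a nonzero constant, so f_y never vanishes: no point (x, y) can satisfy f = f_x = f_y = 0. In particular no (x, y) ∈ {−4, ..., 4}² is singular; the curve is smooth.


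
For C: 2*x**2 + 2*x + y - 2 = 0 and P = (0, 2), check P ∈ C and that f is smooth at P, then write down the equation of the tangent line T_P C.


Tangent line at P: 2*x + y - 2 = 0.

Step 1: f(0, 2) = 0, so P lies on C.
Step 2: partial derivatives
  f_x(x, y) = 4*x + 2, f_y(x, y) = 1.
  f_x(P) = 2, f_y(P) = 1 (gradient nonzero, so P is smooth).
Step 3: tangent line at P: 2·(x − 0) + 1·(y − 2) = 0.
Expanding: 2*x + y - 2 = 0.


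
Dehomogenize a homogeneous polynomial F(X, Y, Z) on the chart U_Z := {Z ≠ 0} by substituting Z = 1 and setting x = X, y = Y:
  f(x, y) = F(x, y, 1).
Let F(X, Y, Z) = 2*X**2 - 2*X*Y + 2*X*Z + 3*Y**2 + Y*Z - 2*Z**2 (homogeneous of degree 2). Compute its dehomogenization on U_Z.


f(x, y) = 2*x**2 - 2*x*y + 2*x + 3*y**2 + y - 2

On U_Z we set Z = 1. Each monomial c·X^i·Y^j·Z^k in F becomes c·x^i·y^j·1^k = c·x^i·y^j.
Substituting Z = 1: F(X, Y, 1) = 2*x**2 - 2*x*y + 2*x + 3*y**2 + y - 2.
Note: deg(f) ≤ deg(F) = 2; strict inequality happens when F is divisible by Z (lost terms).


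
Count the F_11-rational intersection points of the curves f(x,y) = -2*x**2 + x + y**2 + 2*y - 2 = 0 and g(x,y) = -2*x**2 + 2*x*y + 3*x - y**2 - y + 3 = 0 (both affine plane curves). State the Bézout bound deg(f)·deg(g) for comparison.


Common zeros: ∅; count = 0; Bézout bound = 4.

deg(f) = 2, deg(g) = 2, so Bézout bound = 4.
Scan x ∈ F_11. For each x, list the y ∈ F_11 with f(x, y) ≡ 0 and those with g(x, y) ≡ 0 (mod 11); the common zeros in that column are the intersection.
  x = 0: f ≡ 0 at y ∈ {4, 5}; g ≡ 0 at y ∈ ∅; common: ∅.
  x = 1: f ≡ 0 at y ∈ {1, 8}; g ≡ 0 at y ∈ ∅; common: ∅.
  x = 2: f ≡ 0 at y ∈ {2, 7}; g ≡ 0 at y ∈ ∅; common: ∅.
  x = 3: f ≡ 0 at y ∈ ∅; g ≡ 0 at y ∈ {2, 3}; common: ∅.
  x = 4: f ≡ 0 at y ∈ {2, 7}; g ≡ 0 at y ∈ {1, 6}; common: ∅.
  x = 5: f ≡ 0 at y ∈ {1, 8}; g ≡ 0 at y ∈ ∅; common: ∅.
  x = 6: f ≡ 0 at y ∈ {4, 5}; g ≡ 0 at y ∈ {2, 9}; common: ∅.
  x = 7: f ≡ 0 at y ∈ ∅; g ≡ 0 at y ∈ {3, 10}; common: ∅.
  x = 8: f ≡ 0 at y ∈ ∅; g ≡ 0 at y ∈ ∅; common: ∅.
  x = 9: f ≡ 0 at y ∈ ∅; g ≡ 0 at y ∈ {0, 6}; common: ∅.
  x = 10: f ≡ 0 at y ∈ ∅; g ≡ 0 at y ∈ {9, 10}; common: ∅.
Collecting: common zeros = ∅, so the count is 0.
Comparison with the Bézout bound: 0 ≤ 4 = deg(f)·deg(g), as expected for curves with no common component (the affine F_11-count falls short of the bound because intersections may lie at infinity, over extension fields, or carry multiplicity).


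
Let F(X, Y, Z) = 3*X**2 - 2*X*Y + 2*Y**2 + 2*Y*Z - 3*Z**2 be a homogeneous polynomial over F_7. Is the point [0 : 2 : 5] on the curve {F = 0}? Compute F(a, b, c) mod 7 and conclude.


F(0,2,5) ≡ 2 (mod 7); P is NOT on the curve.

Evaluate F(0, 2, 5) term-by-term (mod 7).
  3*X**2 ↦ 3·0·1·1 = 0
  -2*X*Y ↦ -2·0·2·1 = 0
  2*Y**2 ↦ 2·1·4·1 = 8
  2*Y*Z ↦ 2·1·2·5 = 20
  -3*Z**2 ↦ -3·1·1·25 = -75
Sum: F(0, 2, 5) = (0) + (0) + (8) + (20) + (-75) = -47.
Reducing mod 7: -47 ≡ 2 (mod 7).
Since F(a, b, c) ≡ 2 ≠ 0 (mod 7), P does NOT lie on the curve.


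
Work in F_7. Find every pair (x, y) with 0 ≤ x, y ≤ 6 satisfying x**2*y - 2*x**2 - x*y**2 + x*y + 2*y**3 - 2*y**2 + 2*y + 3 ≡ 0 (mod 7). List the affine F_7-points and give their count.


Affine F_7-points: {(1, 5), (2, 4), (4, 2), (4, 4)}; count = 4.

For each of the 49 pairs (x, y) ∈ F_7², evaluate f(x, y) mod 7. Record the zeros.
  x = 0: [0↦3, 1↦5, 2↦1, 3↦3, 4↦2, 5↦3, 6↦4]  zeros at y ∈ ∅
  x = 1: [0↦1, 1↦4, 2↦6, 3↦5, 4↦6, 5↦0, 6↦6]  zeros at y ∈ {5}
  x = 2: [0↦2, 1↦1, 2↦4, 3↦2, 4↦0, 5↦3, 6↦2]  zeros at y ∈ {4}
  x = 3: [0↦6, 1↦3, 2↦2, 3↦1, 4↦5, 5↦5, 6↦6]  zeros at y ∈ ∅
  x = 4: [0↦6, 1↦3, 2↦0, 3↦2, 4↦0, 5↦6, 6↦4]  zeros at y ∈ {2, 4}
  x = 5: [0↦2, 1↦1, 2↦5, 3↦5, 4↦6, 5↦6, 6↦3]  zeros at y ∈ ∅
  x = 6: [0↦1, 1↦4, 2↦3, 3↦3, 4↦2, 5↦5, 6↦3]  zeros at y ∈ ∅
Collecting zeros: affine points = {(1, 5), (2, 4), (4, 2), (4, 4)}.
Total count |C(F_7)_aff| = 4.


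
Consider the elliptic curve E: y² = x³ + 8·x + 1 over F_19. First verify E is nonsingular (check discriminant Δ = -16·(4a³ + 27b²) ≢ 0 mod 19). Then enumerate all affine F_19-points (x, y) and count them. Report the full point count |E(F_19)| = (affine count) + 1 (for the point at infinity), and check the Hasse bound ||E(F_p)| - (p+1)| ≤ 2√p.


Affine points = {(0, 1), (0, 18), (2, 5), (2, 14), (7, 1), (7, 18), (8, 8), (8, 11), (9, 2), (9, 17), (10, 6), (10, 13), (12, 1), (12, 18), (14, 8), (14, 11), (15, 0), (16, 8), (16, 11), (18, 7), (18, 12)}; affine count = 21; |E(F_19)| = 22.

Discriminant check: Δ ∝ 4a³ + 27b² = 4·8³ + 27·1² = 4·512 + 27·1 ≡ 4 (mod 19). Nonzero ⇒ E is nonsingular.
For each x ∈ F_19, compute rhs = x³ + 8·x + 1 mod 19, then count y ∈ F_19 with y² ≡ rhs.
  x = 0: rhs = 1, matching y values: 1, 18 (2 points).
  x = 1: rhs = 10, matching y values: none (0 points).
  x = 2: rhs = 6, matching y values: 5, 14 (2 points).
  x = 3: rhs = 14, matching y values: none (0 points).
  x = 4: rhs = 2, matching y values: none (0 points).
  x = 5: rhs = 14, matching y values: none (0 points).
  x = 6: rhs = 18, matching y values: none (0 points).
  x = 7: rhs = 1, matching y values: 1, 18 (2 points).
  x = 8: rhs = 7, matching y values: 8, 11 (2 points).
  x = 9: rhs = 4, matching y values: 2, 17 (2 points).
  x = 10: rhs = 17, matching y values: 6, 13 (2 points).
  x = 11: rhs = 14, matching y values: none (0 points).
  x = 12: rhs = 1, matching y values: 1, 18 (2 points).
  x = 13: rhs = 3, matching y values: none (0 points).
  x = 14: rhs = 7, matching y values: 8, 11 (2 points).
  x = 15: rhs = 0, matching y values: 0 (1 points).
  x = 16: rhs = 7, matching y values: 8, 11 (2 points).
  x = 17: rhs = 15, matching y values: none (0 points).
  x = 18: rhs = 11, matching y values: 7, 12 (2 points).
Total affine count: 21.
Full point count |E(F_19)| = 21 + 1 = 22.
Hasse bound: |22 − (19+1)| = |2| = 2 ≤ 2√19 ≈ 8.7178 ✓.


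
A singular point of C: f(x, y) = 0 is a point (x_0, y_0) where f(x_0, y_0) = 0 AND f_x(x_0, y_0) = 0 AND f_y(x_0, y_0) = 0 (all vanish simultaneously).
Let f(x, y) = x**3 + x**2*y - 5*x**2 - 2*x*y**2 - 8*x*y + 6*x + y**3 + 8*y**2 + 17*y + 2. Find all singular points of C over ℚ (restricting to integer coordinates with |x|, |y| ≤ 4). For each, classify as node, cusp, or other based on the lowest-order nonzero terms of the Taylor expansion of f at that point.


Singular points: {(2, -1)}; classification: cusp.

Compute partial derivatives:
  f_x = 3*x**2 + 2*x*y - 10*x - 2*y**2 - 8*y + 6.
  f_y = x**2 - 4*x*y - 8*x + 3*y**2 + 16*y + 17.
Scan x_0 ∈ {−4, ..., 4}. For each x_0, f_y(x_0, y) is a polynomial in y; find its integer roots y ∈ {−4, ..., 4}, then test f_x and f at those candidates.
  x = -4: f_y(-4, y) = 3*y**2 + 32*y + 65; no integer root y with |y| ≤ 4.
  x = -3: f_y(-3, y) = 3*y**2 + 28*y + 50; no integer root y with |y| ≤ 4.
  x = -2: f_y(-2, y) = 3*y**2 + 24*y + 37; no integer root y with |y| ≤ 4.
  x = -1: f_y(-1, y) = 3*y**2 + 20*y + 26; no integer root y with |y| ≤ 4.
  x = 0: f_y(0, y) = 3*y**2 + 16*y + 17; no integer root y with |y| ≤ 4.
  x = 1: f_y(1, y) = 3*y**2 + 12*y + 10; no integer root y with |y| ≤ 4.
  x = 2: f_y(2, y) = 3*y**2 + 8*y + 5; vanishes at y ∈ {-1}. (2, -1): f_x = 0, f = 0 — SINGULAR.
  x = 3: f_y(3, y) = 3*y**2 + 4*y + 2; no integer root y with |y| ≤ 4.
  x = 4: f_y(4, y) = 3*y**2 + 1; no integer root y with |y| ≤ 4.
Only singular point on the grid: (2, -1).
Classify: substitute x = 2 + u, y = -1 + v and expand: f = u**3 + u**2*v - 2*u*v**2 + v**3 + v**2.
No constant or linear terms (consistent with a singular point). Quadratic part: v**2. Cubic part: u**3 + u**2*v - 2*u*v**2 + v**3.
The quadratic part v**2 is a perfect square, so there is a single (double) tangent line v = 0, i.e. y = -1. Restricting the cubic part to that line (v = 0) leaves u**3 ≠ 0, so f is not divisible by v and the branch is v² ≈ -u**3 to lowest order — this is a cusp.
Classification: cusp.


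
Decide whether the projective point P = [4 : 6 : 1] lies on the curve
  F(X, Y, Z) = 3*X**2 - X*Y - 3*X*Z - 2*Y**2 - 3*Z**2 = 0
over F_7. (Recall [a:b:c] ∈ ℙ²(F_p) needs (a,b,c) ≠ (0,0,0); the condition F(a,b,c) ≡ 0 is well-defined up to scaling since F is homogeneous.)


F(4,6,1) ≡ 0 (mod 7); P is on the curve.

Evaluate F(4, 6, 1) term-by-term (mod 7).
  3*X**2 ↦ 3·16·1·1 = 48
  -X*Y ↦ -1·4·6·1 = -24
  -3*X*Z ↦ -3·4·1·1 = -12
  -2*Y**2 ↦ -2·1·36·1 = -72
  -3*Z**2 ↦ -3·1·1·1 = -3
Sum: F(4, 6, 1) = (48) + (-24) + (-12) + (-72) + (-3) = -63.
Reducing mod 7: -63 ≡ 0 (mod 7).
Since F(a, b, c) ≡ 0 (mod 7), P lies on the curve.


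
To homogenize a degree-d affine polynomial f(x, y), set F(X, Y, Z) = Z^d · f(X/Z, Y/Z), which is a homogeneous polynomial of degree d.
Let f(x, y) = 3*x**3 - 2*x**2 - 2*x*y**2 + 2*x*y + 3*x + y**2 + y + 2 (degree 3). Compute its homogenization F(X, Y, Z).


F(X, Y, Z) = 3*X**3 - 2*X**2*Z - 2*X*Y**2 + 2*X*Y*Z + 3*X*Z**2 + Y**2*Z + Y*Z**2 + 2*Z**3

deg(f) = 3.
Substitute x = X/Z, y = Y/Z into f, then multiply by Z^3.
  monomial 3·x^3·y^0 ↦ 3·X^3·Y^0·Z^0.
  monomial -2·x^2·y^0 ↦ -2·X^2·Y^0·Z^1.
  monomial -2·x^1·y^2 ↦ -2·X^1·Y^2·Z^0.
  monomial 2·x^1·y^1 ↦ 2·X^1·Y^1·Z^1.
  monomial 3·x^1·y^0 ↦ 3·X^1·Y^0·Z^2.
  monomial 1·x^0·y^2 ↦ 1·X^0·Y^2·Z^1.
  monomial 1·x^0·y^1 ↦ 1·X^0·Y^1·Z^2.
  monomial 2·x^0·y^0 ↦ 2·X^0·Y^0·Z^3.
Collecting: F(X, Y, Z) = 3*X**3 - 2*X**2*Z - 2*X*Y**2 + 2*X*Y*Z + 3*X*Z**2 + Y**2*Z + Y*Z**2 + 2*Z**3.


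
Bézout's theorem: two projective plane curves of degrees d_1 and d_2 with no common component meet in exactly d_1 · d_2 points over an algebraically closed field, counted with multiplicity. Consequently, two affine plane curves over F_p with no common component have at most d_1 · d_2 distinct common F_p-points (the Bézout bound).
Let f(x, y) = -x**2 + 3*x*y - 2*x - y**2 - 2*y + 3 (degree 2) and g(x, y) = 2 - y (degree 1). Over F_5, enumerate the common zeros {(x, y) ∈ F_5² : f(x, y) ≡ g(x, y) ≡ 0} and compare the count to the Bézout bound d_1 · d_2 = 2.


Common zeros: {(0, 2), (4, 2)}; count = 2; Bézout bound = 2.

deg(f) = 2, deg(g) = 1, so Bézout bound = 2.
Scan x ∈ F_5. For each x, list the y ∈ F_5 with f(x, y) ≡ 0 and those with g(x, y) ≡ 0 (mod 5); the common zeros in that column are the intersection.
  x = 0: f ≡ 0 at y ∈ {1, 2}; g ≡ 0 at y ∈ {2}; common: {2}.
  x = 1: f ≡ 0 at y ∈ {0, 1}; g ≡ 0 at y ∈ {2}; common: ∅.
  x = 2: f ≡ 0 at y ∈ {0, 4}; g ≡ 0 at y ∈ {2}; common: ∅.
  x = 3: f ≡ 0 at y ∈ {3, 4}; g ≡ 0 at y ∈ {2}; common: ∅.
  x = 4: f ≡ 0 at y ∈ {2, 3}; g ≡ 0 at y ∈ {2}; common: {2}.
Collecting: common zeros = {(0, 2), (4, 2)}, so the count is 2.
Comparison with the Bézout bound: 2 ≤ 2 = deg(f)·deg(g), as expected for curves with no common component (the bound is attained).


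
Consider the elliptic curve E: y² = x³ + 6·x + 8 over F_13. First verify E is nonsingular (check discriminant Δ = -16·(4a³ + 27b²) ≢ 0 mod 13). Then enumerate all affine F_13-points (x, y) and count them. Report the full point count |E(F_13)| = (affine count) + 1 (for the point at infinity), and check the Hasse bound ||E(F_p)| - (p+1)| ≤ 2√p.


Affine points = {(3, 1), (3, 12), (6, 0), (7, 4), (7, 9), (8, 3), (8, 10), (11, 1), (11, 12), (12, 1), (12, 12)}; affine count = 11; |E(F_13)| = 12.

Discriminant check: Δ ∝ 4a³ + 27b² = 4·6³ + 27·8² = 4·216 + 27·64 ≡ 5 (mod 13). Nonzero ⇒ E is nonsingular.
For each x ∈ F_13, compute rhs = x³ + 6·x + 8 mod 13, then count y ∈ F_13 with y² ≡ rhs.
  x = 0: rhs = 8, matching y values: none (0 points).
  x = 1: rhs = 2, matching y values: none (0 points).
  x = 2: rhs = 2, matching y values: none (0 points).
  x = 3: rhs = 1, matching y values: 1, 12 (2 points).
  x = 4: rhs = 5, matching y values: none (0 points).
  x = 5: rhs = 7, matching y values: none (0 points).
  x = 6: rhs = 0, matching y values: 0 (1 points).
  x = 7: rhs = 3, matching y values: 4, 9 (2 points).
  x = 8: rhs = 9, matching y values: 3, 10 (2 points).
  x = 9: rhs = 11, matching y values: none (0 points).
  x = 10: rhs = 2, matching y values: none (0 points).
  x = 11: rhs = 1, matching y values: 1, 12 (2 points).
  x = 12: rhs = 1, matching y values: 1, 12 (2 points).
Total affine count: 11.
Full point count |E(F_13)| = 11 + 1 = 12.
Hasse bound: |12 − (13+1)| = |-2| = 2 ≤ 2√13 ≈ 7.2111 ✓.


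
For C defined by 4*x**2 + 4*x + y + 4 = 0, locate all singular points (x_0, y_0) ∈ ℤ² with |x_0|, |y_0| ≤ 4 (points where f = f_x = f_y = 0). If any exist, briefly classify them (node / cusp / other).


No singular points in the scanned grid; C is smooth there.

Compute partial derivatives:
  f_x = 8*x + 4.
  f_y = 1.
f_y = 1 is a nonzero constant, so f_y never vanishes: no point (x, y) can satisfy f = f_x = f_y = 0. In particular no (x, y) ∈ {−4, ..., 4}² is singular; the curve is smooth.


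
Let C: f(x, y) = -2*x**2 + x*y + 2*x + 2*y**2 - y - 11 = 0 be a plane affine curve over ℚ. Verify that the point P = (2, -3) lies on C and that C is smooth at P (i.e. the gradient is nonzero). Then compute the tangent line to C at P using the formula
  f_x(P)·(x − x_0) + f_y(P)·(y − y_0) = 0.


Tangent line at P: -9*x - 11*y - 15 = 0.

Step 1: f(2, -3) = 0, so P lies on C.
Step 2: partial derivatives
  f_x(x, y) = -4*x + y + 2, f_y(x, y) = x + 4*y - 1.
  f_x(P) = -9, f_y(P) = -11 (gradient nonzero, so P is smooth).
Step 3: tangent line at P: -9·(x − 2) + -11·(y − -3) = 0.
Expanding: -9*x - 11*y - 15 = 0.


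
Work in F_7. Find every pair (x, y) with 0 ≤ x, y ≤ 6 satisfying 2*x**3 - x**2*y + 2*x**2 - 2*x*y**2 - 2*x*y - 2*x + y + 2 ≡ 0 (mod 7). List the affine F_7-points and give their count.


Affine F_7-points: {(0, 5), (1, 1), (1, 5), (2, 3), (2, 4), (3, 3), (3, 4), (4, 0), (4, 5), (6, 3)}; count = 10.

For each of the 49 pairs (x, y) ∈ F_7², evaluate f(x, y) mod 7. Record the zeros.
  x = 0: [0↦2, 1↦3, 2↦4, 3↦5, 4↦6, 5↦0, 6↦1]  zeros at y ∈ {5}
  x = 1: [0↦4, 1↦0, 2↦6, 3↦1, 4↦6, 5↦0, 6↦4]  zeros at y ∈ {1, 5}
  x = 2: [0↦1, 1↦4, 2↦6, 3↦0, 4↦0, 5↦6, 6↦4]  zeros at y ∈ {3, 4}
  x = 3: [0↦5, 1↦6, 2↦2, 3↦0, 4↦0, 5↦2, 6↦6]  zeros at y ∈ {3, 4}
  x = 4: [0↦0, 1↦4, 2↦6, 3↦6, 4↦4, 5↦0, 6↦1]  zeros at y ∈ {0, 5}
  x = 5: [0↦5, 1↦3, 2↦2, 3↦2, 4↦3, 5↦5, 6↦1]  zeros at y ∈ ∅
  x = 6: [0↦4, 1↦1, 2↦2, 3↦0, 4↦2, 5↦1, 6↦4]  zeros at y ∈ {3}
Collecting zeros: affine points = {(0, 5), (1, 1), (1, 5), (2, 3), (2, 4), (3, 3), (3, 4), (4, 0), (4, 5), (6, 3)}.
Total count |C(F_7)_aff| = 10.


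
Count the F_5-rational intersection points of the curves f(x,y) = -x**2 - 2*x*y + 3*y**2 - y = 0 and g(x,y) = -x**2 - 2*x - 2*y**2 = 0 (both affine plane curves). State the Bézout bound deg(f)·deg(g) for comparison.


Common zeros: {(0, 0), (1, 4)}; count = 2; Bézout bound = 4.

deg(f) = 2, deg(g) = 2, so Bézout bound = 4.
Scan x ∈ F_5. For each x, list the y ∈ F_5 with f(x, y) ≡ 0 and those with g(x, y) ≡ 0 (mod 5); the common zeros in that column are the intersection.
  x = 0: f ≡ 0 at y ∈ {0, 2}; g ≡ 0 at y ∈ {0}; common: {0}.
  x = 1: f ≡ 0 at y ∈ {2, 4}; g ≡ 0 at y ∈ {1, 4}; common: {4}.
  x = 2: f ≡ 0 at y ∈ ∅; g ≡ 0 at y ∈ {1, 4}; common: ∅.
  x = 3: f ≡ 0 at y ∈ ∅; g ≡ 0 at y ∈ {0}; common: ∅.
  x = 4: f ≡ 0 at y ∈ ∅; g ≡ 0 at y ∈ ∅; common: ∅.
Collecting: common zeros = {(0, 0), (1, 4)}, so the count is 2.
Comparison with the Bézout bound: 2 ≤ 4 = deg(f)·deg(g), as expected for curves with no common component (the affine F_5-count falls short of the bound because intersections may lie at infinity, over extension fields, or carry multiplicity).


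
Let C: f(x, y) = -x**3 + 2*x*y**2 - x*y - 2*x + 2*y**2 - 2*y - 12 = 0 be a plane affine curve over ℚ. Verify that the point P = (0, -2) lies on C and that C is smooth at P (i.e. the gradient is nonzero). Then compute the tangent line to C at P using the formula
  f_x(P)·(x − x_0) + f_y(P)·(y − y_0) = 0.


Tangent line at P: 8*x - 10*y - 20 = 0.

Step 1: f(0, -2) = 0, so P lies on C.
Step 2: partial derivatives
  f_x(x, y) = -3*x**2 + 2*y**2 - y - 2, f_y(x, y) = 4*x*y - x + 4*y - 2.
  f_x(P) = 8, f_y(P) = -10 (gradient nonzero, so P is smooth).
Step 3: tangent line at P: 8·(x − 0) + -10·(y − -2) = 0.
Expanding: 8*x - 10*y - 20 = 0.


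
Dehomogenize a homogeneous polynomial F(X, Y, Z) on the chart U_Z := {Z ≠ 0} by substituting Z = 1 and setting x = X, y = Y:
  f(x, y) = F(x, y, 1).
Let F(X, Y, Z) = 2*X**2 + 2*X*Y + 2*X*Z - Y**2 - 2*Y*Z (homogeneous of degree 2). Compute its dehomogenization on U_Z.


f(x, y) = 2*x**2 + 2*x*y + 2*x - y**2 - 2*y

On U_Z we set Z = 1. Each monomial c·X^i·Y^j·Z^k in F becomes c·x^i·y^j·1^k = c·x^i·y^j.
Substituting Z = 1: F(X, Y, 1) = 2*x**2 + 2*x*y + 2*x - y**2 - 2*y.
Note: deg(f) ≤ deg(F) = 2; strict inequality happens when F is divisible by Z (lost terms).


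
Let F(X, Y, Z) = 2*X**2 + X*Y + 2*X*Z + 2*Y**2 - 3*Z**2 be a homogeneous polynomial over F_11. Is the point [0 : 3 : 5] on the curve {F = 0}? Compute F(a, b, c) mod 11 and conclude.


F(0,3,5) ≡ 9 (mod 11); P is NOT on the curve.

Evaluate F(0, 3, 5) term-by-term (mod 11).
  2*X**2 ↦ 2·0·1·1 = 0
  X*Y ↦ 1·0·3·1 = 0
  2*X*Z ↦ 2·0·1·5 = 0
  2*Y**2 ↦ 2·1·9·1 = 18
  -3*Z**2 ↦ -3·1·1·25 = -75
Sum: F(0, 3, 5) = (0) + (0) + (0) + (18) + (-75) = -57.
Reducing mod 11: -57 ≡ 9 (mod 11).
Since F(a, b, c) ≡ 9 ≠ 0 (mod 11), P does NOT lie on the curve.


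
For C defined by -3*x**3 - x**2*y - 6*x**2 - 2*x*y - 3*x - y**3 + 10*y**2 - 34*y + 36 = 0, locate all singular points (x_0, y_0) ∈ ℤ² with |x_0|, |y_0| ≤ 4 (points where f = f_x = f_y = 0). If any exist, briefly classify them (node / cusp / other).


Singular points: {(-1, 3)}; classification: cusp.

Compute partial derivatives:
  f_x = -9*x**2 - 2*x*y - 12*x - 2*y - 3.
  f_y = -x**2 - 2*x - 3*y**2 + 20*y - 34.
Scan x_0 ∈ {−4, ..., 4}. For each x_0, f_y(x_0, y) is a polynomial in y; find its integer roots y ∈ {−4, ..., 4}, then test f_x and f at those candidates.
  x = -4: f_y(-4, y) = -3*y**2 + 20*y - 42; no integer root y with |y| ≤ 4.
  x = -3: f_y(-3, y) = -3*y**2 + 20*y - 37; no integer root y with |y| ≤ 4.
  x = -2: f_y(-2, y) = -3*y**2 + 20*y - 34; no integer root y with |y| ≤ 4.
  x = -1: f_y(-1, y) = -3*y**2 + 20*y - 33; vanishes at y ∈ {3}. (-1, 3): f_x = 0, f = 0 — SINGULAR.
  x = 0: f_y(0, y) = -3*y**2 + 20*y - 34; no integer root y with |y| ≤ 4.
  x = 1: f_y(1, y) = -3*y**2 + 20*y - 37; no integer root y with |y| ≤ 4.
  x = 2: f_y(2, y) = -3*y**2 + 20*y - 42; no integer root y with |y| ≤ 4.
  x = 3: f_y(3, y) = -3*y**2 + 20*y - 49; no integer root y with |y| ≤ 4.
  x = 4: f_y(4, y) = -3*y**2 + 20*y - 58; no integer root y with |y| ≤ 4.
Only singular point on the grid: (-1, 3).
Classify: substitute x = -1 + u, y = 3 + v and expand: f = -3*u**3 - u**2*v - v**3 + v**2.
No constant or linear terms (consistent with a singular point). Quadratic part: v**2. Cubic part: -3*u**3 - u**2*v - v**3.
The quadratic part v**2 is a perfect square, so there is a single (double) tangent line v = 0, i.e. y = 3. Restricting the cubic part to that line (v = 0) leaves -3*u**3 ≠ 0, so f is not divisible by v and the branch is v² ≈ 3*u**3 to lowest order — this is a cusp.
Classification: cusp.


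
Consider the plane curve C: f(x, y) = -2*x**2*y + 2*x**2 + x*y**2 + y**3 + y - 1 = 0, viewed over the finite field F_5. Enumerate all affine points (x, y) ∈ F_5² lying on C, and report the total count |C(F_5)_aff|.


Affine F_5-points: {(2, 4), (3, 3), (4, 1), (4, 4)}; count = 4.

For each of the 25 pairs (x, y) ∈ F_5², evaluate f(x, y) mod 5. Record the zeros.
  x = 0: [0↦4, 1↦1, 2↦4, 3↦4, 4↦2]  zeros at y ∈ ∅
  x = 1: [0↦1, 1↦2, 2↦1, 3↦4, 4↦2]  zeros at y ∈ ∅
  x = 2: [0↦2, 1↦3, 2↦4, 3↦1, 4↦0]  zeros at y ∈ {4}
  x = 3: [0↦2, 1↦4, 2↦3, 3↦0, 4↦1]  zeros at y ∈ {3}
  x = 4: [0↦1, 1↦0, 2↦3, 3↦1, 4↦0]  zeros at y ∈ {1, 4}
Collecting zeros: affine points = {(2, 4), (3, 3), (4, 1), (4, 4)}.
Total count |C(F_5)_aff| = 4.


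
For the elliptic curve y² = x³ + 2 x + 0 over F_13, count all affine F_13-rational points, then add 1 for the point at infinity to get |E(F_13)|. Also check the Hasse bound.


Affine points = {(0, 0), (1, 4), (1, 9), (2, 5), (2, 8), (11, 1), (11, 12), (12, 6), (12, 7)}; affine count = 9; |E(F_13)| = 10.

Discriminant check: Δ ∝ 4a³ + 27b² = 4·2³ + 27·0² = 4·8 + 27·0 ≡ 6 (mod 13). Nonzero ⇒ E is nonsingular.
For each x ∈ F_13, compute rhs = x³ + 2·x + 0 mod 13, then count y ∈ F_13 with y² ≡ rhs.
  x = 0: rhs = 0, matching y values: 0 (1 points).
  x = 1: rhs = 3, matching y values: 4, 9 (2 points).
  x = 2: rhs = 12, matching y values: 5, 8 (2 points).
  x = 3: rhs = 7, matching y values: none (0 points).
  x = 4: rhs = 7, matching y values: none (0 points).
  x = 5: rhs = 5, matching y values: none (0 points).
  x = 6: rhs = 7, matching y values: none (0 points).
  x = 7: rhs = 6, matching y values: none (0 points).
  x = 8: rhs = 8, matching y values: none (0 points).
  x = 9: rhs = 6, matching y values: none (0 points).
  x = 10: rhs = 6, matching y values: none (0 points).
  x = 11: rhs = 1, matching y values: 1, 12 (2 points).
  x = 12: rhs = 10, matching y values: 6, 7 (2 points).
Total affine count: 9.
Full point count |E(F_13)| = 9 + 1 = 10.
Hasse bound: |10 − (13+1)| = |-4| = 4 ≤ 2√13 ≈ 7.2111 ✓.


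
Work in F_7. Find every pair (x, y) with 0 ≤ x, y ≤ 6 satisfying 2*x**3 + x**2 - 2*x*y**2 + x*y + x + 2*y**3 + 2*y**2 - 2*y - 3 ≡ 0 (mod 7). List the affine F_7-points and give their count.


Affine F_7-points: {(0, 3), (0, 5), (1, 6), (3, 0), (3, 3), (3, 6), (6, 2), (6, 4), (6, 6)}; count = 9.

For each of the 49 pairs (x, y) ∈ F_7², evaluate f(x, y) mod 7. Record the zeros.
  x = 0: [0↦4, 1↦6, 2↦3, 3↦0, 4↦2, 5↦0, 6↦6]  zeros at y ∈ {3, 5}
  x = 1: [0↦1, 1↦2, 2↦1, 3↦3, 4↦6, 5↦1, 6↦0]  zeros at y ∈ {6}
  x = 2: [0↦5, 1↦5, 2↦6, 3↦6, 4↦3, 5↦2, 6↦1]  zeros at y ∈ ∅
  x = 3: [0↦0, 1↦6, 2↦2, 3↦0, 4↦5, 5↦1, 6↦0]  zeros at y ∈ {0, 3, 6}
  x = 4: [0↦5, 1↦3, 2↦1, 3↦4, 4↦3, 5↦3, 6↦2]  zeros at y ∈ ∅
  x = 5: [0↦4, 1↦1, 2↦1, 3↦2, 4↦2, 5↦6, 6↦5]  zeros at y ∈ ∅
  x = 6: [0↦2, 1↦5, 2↦0, 3↦6, 4↦0, 5↦1, 6↦0]  zeros at y ∈ {2, 4, 6}
Collecting zeros: affine points = {(0, 3), (0, 5), (1, 6), (3, 0), (3, 3), (3, 6), (6, 2), (6, 4), (6, 6)}.
Total count |C(F_7)_aff| = 9.


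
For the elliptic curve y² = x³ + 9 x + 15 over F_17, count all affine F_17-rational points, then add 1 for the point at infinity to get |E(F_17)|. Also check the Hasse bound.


Affine points = {(0, 7), (0, 10), (1, 5), (1, 12), (3, 1), (3, 16), (4, 8), (4, 9), (5, 7), (5, 10), (6, 8), (6, 9), (7, 8), (7, 9), (8, 2), (8, 15), (9, 3), (9, 14), (10, 0), (11, 0), (12, 7), (12, 10), (13, 0)}; affine count = 23; |E(F_17)| = 24.

Discriminant check: Δ ∝ 4a³ + 27b² = 4·9³ + 27·15² = 4·729 + 27·225 ≡ 15 (mod 17). Nonzero ⇒ E is nonsingular.
For each x ∈ F_17, compute rhs = x³ + 9·x + 15 mod 17, then count y ∈ F_17 with y² ≡ rhs.
  x = 0: rhs = 15, matching y values: 7, 10 (2 points).
  x = 1: rhs = 8, matching y values: 5, 12 (2 points).
  x = 2: rhs = 7, matching y values: none (0 points).
  x = 3: rhs = 1, matching y values: 1, 16 (2 points).
  x = 4: rhs = 13, matching y values: 8, 9 (2 points).
  x = 5: rhs = 15, matching y values: 7, 10 (2 points).
  x = 6: rhs = 13, matching y values: 8, 9 (2 points).
  x = 7: rhs = 13, matching y values: 8, 9 (2 points).
  x = 8: rhs = 4, matching y values: 2, 15 (2 points).
  x = 9: rhs = 9, matching y values: 3, 14 (2 points).
  x = 10: rhs = 0, matching y values: 0 (1 points).
  x = 11: rhs = 0, matching y values: 0 (1 points).
  x = 12: rhs = 15, matching y values: 7, 10 (2 points).
  x = 13: rhs = 0, matching y values: 0 (1 points).
  x = 14: rhs = 12, matching y values: none (0 points).
  x = 15: rhs = 6, matching y values: none (0 points).
  x = 16: rhs = 5, matching y values: none (0 points).
Total affine count: 23.
Full point count |E(F_17)| = 23 + 1 = 24.
Hasse bound: |24 − (17+1)| = |6| = 6 ≤ 2√17 ≈ 8.2462 ✓.


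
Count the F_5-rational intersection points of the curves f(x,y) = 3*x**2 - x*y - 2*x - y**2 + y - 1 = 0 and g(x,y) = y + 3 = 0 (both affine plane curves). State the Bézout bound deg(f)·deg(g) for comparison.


Common zeros: ∅; count = 0; Bézout bound = 2.

deg(f) = 2, deg(g) = 1, so Bézout bound = 2.
Scan x ∈ F_5. For each x, list the y ∈ F_5 with f(x, y) ≡ 0 and those with g(x, y) ≡ 0 (mod 5); the common zeros in that column are the intersection.
  x = 0: f ≡ 0 at y ∈ ∅; g ≡ 0 at y ∈ {2}; common: ∅.
  x = 1: f ≡ 0 at y ∈ {0}; g ≡ 0 at y ∈ {2}; common: ∅.
  x = 2: f ≡ 0 at y ∈ {1, 3}; g ≡ 0 at y ∈ {2}; common: ∅.
  x = 3: f ≡ 0 at y ∈ {0, 3}; g ≡ 0 at y ∈ {2}; common: ∅.
  x = 4: f ≡ 0 at y ∈ {1}; g ≡ 0 at y ∈ {2}; common: ∅.
Collecting: common zeros = ∅, so the count is 0.
Comparison with the Bézout bound: 0 ≤ 2 = deg(f)·deg(g), as expected for curves with no common component (the affine F_5-count falls short of the bound because intersections may lie at infinity, over extension fields, or carry multiplicity).


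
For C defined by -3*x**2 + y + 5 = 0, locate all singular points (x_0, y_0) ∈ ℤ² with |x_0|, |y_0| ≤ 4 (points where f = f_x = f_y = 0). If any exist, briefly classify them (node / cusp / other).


No singular points in the scanned grid; C is smooth there.

Compute partial derivatives:
  f_x = -6*x.
  f_y = 1.
f_y = 1 is a nonzero constant, so f_y never vanishes: no point (x, y) can satisfy f = f_x = f_y = 0. In particular no (x, y) ∈ {−4, ..., 4}² is singular; the curve is smooth.


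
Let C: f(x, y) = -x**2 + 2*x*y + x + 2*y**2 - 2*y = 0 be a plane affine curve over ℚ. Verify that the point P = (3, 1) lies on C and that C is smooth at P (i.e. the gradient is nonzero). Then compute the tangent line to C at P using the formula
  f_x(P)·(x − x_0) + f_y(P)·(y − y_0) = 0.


Tangent line at P: -3*x + 8*y + 1 = 0.

Step 1: f(3, 1) = 0, so P lies on C.
Step 2: partial derivatives
  f_x(x, y) = -2*x + 2*y + 1, f_y(x, y) = 2*x + 4*y - 2.
  f_x(P) = -3, f_y(P) = 8 (gradient nonzero, so P is smooth).
Step 3: tangent line at P: -3·(x − 3) + 8·(y − 1) = 0.
Expanding: -3*x + 8*y + 1 = 0.


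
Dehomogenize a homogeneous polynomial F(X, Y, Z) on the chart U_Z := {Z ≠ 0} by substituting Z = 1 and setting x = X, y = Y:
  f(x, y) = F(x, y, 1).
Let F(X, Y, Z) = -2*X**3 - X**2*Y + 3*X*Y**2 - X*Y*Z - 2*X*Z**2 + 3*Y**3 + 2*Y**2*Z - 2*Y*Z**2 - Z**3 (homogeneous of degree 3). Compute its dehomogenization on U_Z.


f(x, y) = -2*x**3 - x**2*y + 3*x*y**2 - x*y - 2*x + 3*y**3 + 2*y**2 - 2*y - 1

On U_Z we set Z = 1. Each monomial c·X^i·Y^j·Z^k in F becomes c·x^i·y^j·1^k = c·x^i·y^j.
Substituting Z = 1: F(X, Y, 1) = -2*x**3 - x**2*y + 3*x*y**2 - x*y - 2*x + 3*y**3 + 2*y**2 - 2*y - 1.
Note: deg(f) ≤ deg(F) = 3; strict inequality happens when F is divisible by Z (lost terms).


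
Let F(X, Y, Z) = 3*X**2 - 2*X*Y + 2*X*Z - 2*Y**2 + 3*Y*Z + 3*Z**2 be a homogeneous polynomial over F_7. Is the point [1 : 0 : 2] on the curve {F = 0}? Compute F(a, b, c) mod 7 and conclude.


F(1,0,2) ≡ 5 (mod 7); P is NOT on the curve.

Evaluate F(1, 0, 2) term-by-term (mod 7).
  3*X**2 ↦ 3·1·1·1 = 3
  -2*X*Y ↦ -2·1·0·1 = 0
  2*X*Z ↦ 2·1·1·2 = 4
  -2*Y**2 ↦ -2·1·0·1 = 0
  3*Y*Z ↦ 3·1·0·2 = 0
  3*Z**2 ↦ 3·1·1·4 = 12
Sum: F(1, 0, 2) = (3) + (0) + (4) + (0) + (0) + (12) = 19.
Reducing mod 7: 19 ≡ 5 (mod 7).
Since F(a, b, c) ≡ 5 ≠ 0 (mod 7), P does NOT lie on the curve.


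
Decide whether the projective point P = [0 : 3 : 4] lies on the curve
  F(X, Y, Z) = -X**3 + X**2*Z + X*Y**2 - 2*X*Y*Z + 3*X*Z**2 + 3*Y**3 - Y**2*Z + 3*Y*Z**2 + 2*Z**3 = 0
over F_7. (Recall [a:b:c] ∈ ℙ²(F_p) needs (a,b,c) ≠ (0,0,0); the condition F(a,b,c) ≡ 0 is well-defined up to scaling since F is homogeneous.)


F(0,3,4) ≡ 2 (mod 7); P is NOT on the curve.

Evaluate F(0, 3, 4) term-by-term (mod 7).
  -X**3 ↦ -1·0·1·1 = 0
  X**2*Z ↦ 1·0·1·4 = 0
  X*Y**2 ↦ 1·0·9·1 = 0
  -2*X*Y*Z ↦ -2·0·3·4 = 0
  3*X*Z**2 ↦ 3·0·1·16 = 0
  3*Y**3 ↦ 3·1·27·1 = 81
  -Y**2*Z ↦ -1·1·9·4 = -36
  3*Y*Z**2 ↦ 3·1·3·16 = 144
  2*Z**3 ↦ 2·1·1·64 = 128
Sum: F(0, 3, 4) = (0) + (0) + (0) + (0) + (0) + (81) + (-36) + (144) + (128) = 317.
Reducing mod 7: 317 ≡ 2 (mod 7).
Since F(a, b, c) ≡ 2 ≠ 0 (mod 7), P does NOT lie on the curve.


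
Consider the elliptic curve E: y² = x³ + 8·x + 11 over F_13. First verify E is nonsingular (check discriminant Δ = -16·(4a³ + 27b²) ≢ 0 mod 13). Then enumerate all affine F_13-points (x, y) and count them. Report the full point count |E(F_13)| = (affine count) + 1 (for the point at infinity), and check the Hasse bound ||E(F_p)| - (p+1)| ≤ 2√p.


Affine points = {(2, 3), (2, 10), (3, 6), (3, 7), (4, 4), (4, 9), (10, 5), (10, 8), (11, 0)}; affine count = 9; |E(F_13)| = 10.

Discriminant check: Δ ∝ 4a³ + 27b² = 4·8³ + 27·11² = 4·512 + 27·121 ≡ 11 (mod 13). Nonzero ⇒ E is nonsingular.
For each x ∈ F_13, compute rhs = x³ + 8·x + 11 mod 13, then count y ∈ F_13 with y² ≡ rhs.
  x = 0: rhs = 11, matching y values: none (0 points).
  x = 1: rhs = 7, matching y values: none (0 points).
  x = 2: rhs = 9, matching y values: 3, 10 (2 points).
  x = 3: rhs = 10, matching y values: 6, 7 (2 points).
  x = 4: rhs = 3, matching y values: 4, 9 (2 points).
  x = 5: rhs = 7, matching y values: none (0 points).
  x = 6: rhs = 2, matching y values: none (0 points).
  x = 7: rhs = 7, matching y values: none (0 points).
  x = 8: rhs = 2, matching y values: none (0 points).
  x = 9: rhs = 6, matching y values: none (0 points).
  x = 10: rhs = 12, matching y values: 5, 8 (2 points).
  x = 11: rhs = 0, matching y values: 0 (1 points).
  x = 12: rhs = 2, matching y values: none (0 points).
Total affine count: 9.
Full point count |E(F_13)| = 9 + 1 = 10.
Hasse bound: |10 − (13+1)| = |-4| = 4 ≤ 2√13 ≈ 7.2111 ✓.


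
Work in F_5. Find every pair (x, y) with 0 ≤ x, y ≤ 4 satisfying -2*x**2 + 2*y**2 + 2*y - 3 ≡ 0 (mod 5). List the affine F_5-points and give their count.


Affine F_5-points: {(1, 0), (1, 4), (4, 0), (4, 4)}; count = 4.

For each of the 25 pairs (x, y) ∈ F_5², evaluate f(x, y) mod 5. Record the zeros.
  x = 0: [0↦2, 1↦1, 2↦4, 3↦1, 4↦2]  zeros at y ∈ ∅
  x = 1: [0↦0, 1↦4, 2↦2, 3↦4, 4↦0]  zeros at y ∈ {0, 4}
  x = 2: [0↦4, 1↦3, 2↦1, 3↦3, 4↦4]  zeros at y ∈ ∅
  x = 3: [0↦4, 1↦3, 2↦1, 3↦3, 4↦4]  zeros at y ∈ ∅
  x = 4: [0↦0, 1↦4, 2↦2, 3↦4, 4↦0]  zeros at y ∈ {0, 4}
Collecting zeros: affine points = {(1, 0), (1, 4), (4, 0), (4, 4)}.
Total count |C(F_5)_aff| = 4.


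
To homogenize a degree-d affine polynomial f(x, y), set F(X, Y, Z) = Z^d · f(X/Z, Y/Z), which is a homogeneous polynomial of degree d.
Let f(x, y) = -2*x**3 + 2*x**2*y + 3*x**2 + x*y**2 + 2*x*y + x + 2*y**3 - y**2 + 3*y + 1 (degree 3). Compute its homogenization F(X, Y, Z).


F(X, Y, Z) = -2*X**3 + 2*X**2*Y + 3*X**2*Z + X*Y**2 + 2*X*Y*Z + X*Z**2 + 2*Y**3 - Y**2*Z + 3*Y*Z**2 + Z**3

deg(f) = 3.
Substitute x = X/Z, y = Y/Z into f, then multiply by Z^3.
  monomial -2·x^3·y^0 ↦ -2·X^3·Y^0·Z^0.
  monomial 2·x^2·y^1 ↦ 2·X^2·Y^1·Z^0.
  monomial 3·x^2·y^0 ↦ 3·X^2·Y^0·Z^1.
  monomial 1·x^1·y^2 ↦ 1·X^1·Y^2·Z^0.
  monomial 2·x^1·y^1 ↦ 2·X^1·Y^1·Z^1.
  monomial 1·x^1·y^0 ↦ 1·X^1·Y^0·Z^2.
  monomial 2·x^0·y^3 ↦ 2·X^0·Y^3·Z^0.
  monomial -1·x^0·y^2 ↦ -1·X^0·Y^2·Z^1.
  monomial 3·x^0·y^1 ↦ 3·X^0·Y^1·Z^2.
  monomial 1·x^0·y^0 ↦ 1·X^0·Y^0·Z^3.
Collecting: F(X, Y, Z) = -2*X**3 + 2*X**2*Y + 3*X**2*Z + X*Y**2 + 2*X*Y*Z + X*Z**2 + 2*Y**3 - Y**2*Z + 3*Y*Z**2 + Z**3.


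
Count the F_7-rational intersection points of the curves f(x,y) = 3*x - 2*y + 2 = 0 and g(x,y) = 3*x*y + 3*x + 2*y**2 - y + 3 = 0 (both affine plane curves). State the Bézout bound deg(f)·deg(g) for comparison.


Common zeros: ∅; count = 0; Bézout bound = 2.

deg(f) = 1, deg(g) = 2, so Bézout bound = 2.
Scan x ∈ F_7. For each x, list the y ∈ F_7 with f(x, y) ≡ 0 and those with g(x, y) ≡ 0 (mod 7); the common zeros in that column are the intersection.
  x = 0: f ≡ 0 at y ∈ {1}; g ≡ 0 at y ∈ ∅; common: ∅.
  x = 1: f ≡ 0 at y ∈ {6}; g ≡ 0 at y ∈ ∅; common: ∅.
  x = 2: f ≡ 0 at y ∈ {4}; g ≡ 0 at y ∈ {3, 5}; common: ∅.
  x = 3: f ≡ 0 at y ∈ {2}; g ≡ 0 at y ∈ ∅; common: ∅.
  x = 4: f ≡ 0 at y ∈ {0}; g ≡ 0 at y ∈ {1, 4}; common: ∅.
  x = 5: f ≡ 0 at y ∈ {5}; g ≡ 0 at y ∈ ∅; common: ∅.
  x = 6: f ≡ 0 at y ∈ {3}; g ≡ 0 at y ∈ {0, 2}; common: ∅.
Collecting: common zeros = ∅, so the count is 0.
Comparison with the Bézout bound: 0 ≤ 2 = deg(f)·deg(g), as expected for curves with no common component (the affine F_7-count falls short of the bound because intersections may lie at infinity, over extension fields, or carry multiplicity).


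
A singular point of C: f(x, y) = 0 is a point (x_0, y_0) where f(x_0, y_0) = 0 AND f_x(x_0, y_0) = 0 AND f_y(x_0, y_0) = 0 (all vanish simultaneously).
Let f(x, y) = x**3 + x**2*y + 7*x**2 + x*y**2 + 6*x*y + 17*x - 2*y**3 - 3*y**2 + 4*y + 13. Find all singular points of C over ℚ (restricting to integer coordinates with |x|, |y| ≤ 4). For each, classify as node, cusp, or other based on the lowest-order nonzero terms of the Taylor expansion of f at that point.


Singular points: {(-2, -1)}; classification: cusp.

Compute partial derivatives:
  f_x = 3*x**2 + 2*x*y + 14*x + y**2 + 6*y + 17.
  f_y = x**2 + 2*x*y + 6*x - 6*y**2 - 6*y + 4.
Scan x_0 ∈ {−4, ..., 4}. For each x_0, f_y(x_0, y) is a polynomial in y; find its integer roots y ∈ {−4, ..., 4}, then test f_x and f at those candidates.
  x = -4: f_y(-4, y) = -6*y**2 - 14*y - 4; vanishes at y ∈ {-2}. (-4, -2): f_x = 17 ≠ 0.
  x = -3: f_y(-3, y) = -6*y**2 - 12*y - 5; no integer root y with |y| ≤ 4.
  x = -2: f_y(-2, y) = -6*y**2 - 10*y - 4; vanishes at y ∈ {-1}. (-2, -1): f_x = 0, f = 0 — SINGULAR.
  x = -1: f_y(-1, y) = -6*y**2 - 8*y - 1; no integer root y with |y| ≤ 4.
  x = 0: f_y(0, y) = -6*y**2 - 6*y + 4; no integer root y with |y| ≤ 4.
  x = 1: f_y(1, y) = -6*y**2 - 4*y + 11; no integer root y with |y| ≤ 4.
  x = 2: f_y(2, y) = -6*y**2 - 2*y + 20; vanishes at y ∈ {-2}. (2, -2): f_x = 41 ≠ 0.
  x = 3: f_y(3, y) = 31 - 6*y**2; no integer root y with |y| ≤ 4.
  x = 4: f_y(4, y) = -6*y**2 + 2*y + 44; no integer root y with |y| ≤ 4.
Only singular point on the grid: (-2, -1).
Classify: substitute x = -2 + u, y = -1 + v and expand: f = u**3 + u**2*v + u*v**2 - 2*v**3 + v**2.
No constant or linear terms (consistent with a singular point). Quadratic part: v**2. Cubic part: u**3 + u**2*v + u*v**2 - 2*v**3.
The quadratic part v**2 is a perfect square, so there is a single (double) tangent line v = 0, i.e. y = -1. Restricting the cubic part to that line (v = 0) leaves u**3 ≠ 0, so f is not divisible by v and the branch is v² ≈ -u**3 to lowest order — this is a cusp.
Classification: cusp.


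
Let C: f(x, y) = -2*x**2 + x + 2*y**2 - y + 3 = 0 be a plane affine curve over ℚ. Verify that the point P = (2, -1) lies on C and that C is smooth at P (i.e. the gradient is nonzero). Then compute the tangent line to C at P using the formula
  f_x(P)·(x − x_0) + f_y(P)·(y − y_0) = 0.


Tangent line at P: -7*x - 5*y + 9 = 0.

Step 1: f(2, -1) = 0, so P lies on C.
Step 2: partial derivatives
  f_x(x, y) = 1 - 4*x, f_y(x, y) = 4*y - 1.
  f_x(P) = -7, f_y(P) = -5 (gradient nonzero, so P is smooth).
Step 3: tangent line at P: -7·(x − 2) + -5·(y − -1) = 0.
Expanding: -7*x - 5*y + 9 = 0.


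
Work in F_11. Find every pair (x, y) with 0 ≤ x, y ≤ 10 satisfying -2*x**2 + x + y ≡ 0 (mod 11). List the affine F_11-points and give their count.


Affine F_11-points: {(0, 0), (1, 1), (2, 6), (3, 4), (4, 6), (5, 1), (6, 0), (7, 3), (8, 10), (9, 10), (10, 3)}; count = 11.

For each of the 121 pairs (x, y) ∈ F_11², evaluate f(x, y) mod 11. Record the zeros.
  x = 0: [0↦0, 1↦1, 2↦2, 3↦3, 4↦4, 5↦5, 6↦6, 7↦7, 8↦8, 9↦9, 10↦10]  zeros at y ∈ {0}
  x = 1: [0↦10, 1↦0, 2↦1, 3↦2, 4↦3, 5↦4, 6↦5, 7↦6, 8↦7, 9↦8, 10↦9]  zeros at y ∈ {1}
  x = 2: [0↦5, 1↦6, 2↦7, 3↦8, 4↦9, 5↦10, 6↦0, 7↦1, 8↦2, 9↦3, 10↦4]  zeros at y ∈ {6}
  x = 3: [0↦7, 1↦8, 2↦9, 3↦10, 4↦0, 5↦1, 6↦2, 7↦3, 8↦4, 9↦5, 10↦6]  zeros at y ∈ {4}
  x = 4: [0↦5, 1↦6, 2↦7, 3↦8, 4↦9, 5↦10, 6↦0, 7↦1, 8↦2, 9↦3, 10↦4]  zeros at y ∈ {6}
  x = 5: [0↦10, 1↦0, 2↦1, 3↦2, 4↦3, 5↦4, 6↦5, 7↦6, 8↦7, 9↦8, 10↦9]  zeros at y ∈ {1}
  x = 6: [0↦0, 1↦1, 2↦2, 3↦3, 4↦4, 5↦5, 6↦6, 7↦7, 8↦8, 9↦9, 10↦10]  zeros at y ∈ {0}
  x = 7: [0↦8, 1↦9, 2↦10, 3↦0, 4↦1, 5↦2, 6↦3, 7↦4, 8↦5, 9↦6, 10↦7]  zeros at y ∈ {3}
  x = 8: [0↦1, 1↦2, 2↦3, 3↦4, 4↦5, 5↦6, 6↦7, 7↦8, 8↦9, 9↦10, 10↦0]  zeros at y ∈ {10}
  x = 9: [0↦1, 1↦2, 2↦3, 3↦4, 4↦5, 5↦6, 6↦7, 7↦8, 8↦9, 9↦10, 10↦0]  zeros at y ∈ {10}
  x = 10: [0↦8, 1↦9, 2↦10, 3↦0, 4↦1, 5↦2, 6↦3, 7↦4, 8↦5, 9↦6, 10↦7]  zeros at y ∈ {3}
Collecting zeros: affine points = {(0, 0), (1, 1), (2, 6), (3, 4), (4, 6), (5, 1), (6, 0), (7, 3), (8, 10), (9, 10), (10, 3)}.
Total count |C(F_11)_aff| = 11.


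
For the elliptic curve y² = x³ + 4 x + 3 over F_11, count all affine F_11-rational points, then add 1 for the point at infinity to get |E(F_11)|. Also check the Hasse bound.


Affine points = {(0, 5), (0, 6), (3, 3), (3, 8), (5, 4), (5, 7), (6, 1), (6, 10), (7, 0), (9, 3), (9, 8), (10, 3), (10, 8)}; affine count = 13; |E(F_11)| = 14.

Discriminant check: Δ ∝ 4a³ + 27b² = 4·4³ + 27·3² = 4·64 + 27·9 ≡ 4 (mod 11). Nonzero ⇒ E is nonsingular.
For each x ∈ F_11, compute rhs = x³ + 4·x + 3 mod 11, then count y ∈ F_11 with y² ≡ rhs.
  x = 0: rhs = 3, matching y values: 5, 6 (2 points).
  x = 1: rhs = 8, matching y values: none (0 points).
  x = 2: rhs = 8, matching y values: none (0 points).
  x = 3: rhs = 9, matching y values: 3, 8 (2 points).
  x = 4: rhs = 6, matching y values: none (0 points).
  x = 5: rhs = 5, matching y values: 4, 7 (2 points).
  x = 6: rhs = 1, matching y values: 1, 10 (2 points).
  x = 7: rhs = 0, matching y values: 0 (1 points).
  x = 8: rhs = 8, matching y values: none (0 points).
  x = 9: rhs = 9, matching y values: 3, 8 (2 points).
  x = 10: rhs = 9, matching y values: 3, 8 (2 points).
Total affine count: 13.
Full point count |E(F_11)| = 13 + 1 = 14.
Hasse bound: |14 − (11+1)| = |2| = 2 ≤ 2√11 ≈ 6.6332 ✓.
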